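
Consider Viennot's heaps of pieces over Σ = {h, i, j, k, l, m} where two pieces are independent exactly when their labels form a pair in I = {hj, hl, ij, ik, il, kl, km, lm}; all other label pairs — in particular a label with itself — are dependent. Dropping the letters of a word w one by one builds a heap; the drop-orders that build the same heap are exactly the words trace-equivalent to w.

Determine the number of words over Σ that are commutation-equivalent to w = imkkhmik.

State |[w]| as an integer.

0(i) covers ∅
1(m) covers 0:i
2(k) covers ∅
3(k) covers 2:k
4(h) covers 1:m, 3:k
5(m) covers 4:h
6(i) covers 5:m
7(k) covers 4:h
floor of heap: 0:i, 2:k
completions by unplaced set U, small U first (add the entries for U minus each lowest piece of U):
  |U|=1: {6}:1  {7}:1
  |U|=2: {5,6}:1  {6,7}:2
  |U|=3: {5,6,7}:3
  |U|=4: {4,5,6,7}:3
  |U|=5: {1,4,5,6,7}:3  {3,4,5,6,7}:3
  |U|=6: {0,1,4,5,6,7}:3  {1,3,4,5,6,7}:6  {2,3,4,5,6,7}:3
  start at 0(i): 9
  start at 2(k): 9
sum over floor = 18

18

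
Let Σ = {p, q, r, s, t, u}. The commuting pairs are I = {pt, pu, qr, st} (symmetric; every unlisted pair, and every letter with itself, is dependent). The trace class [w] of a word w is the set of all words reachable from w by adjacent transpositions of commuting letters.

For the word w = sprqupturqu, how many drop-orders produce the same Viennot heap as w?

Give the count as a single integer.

0(s) covers ∅
1(p) covers 0:s
2(r) covers 1:p
3(q) covers 1:p
4(u) covers 2:r, 3:q
5(p) covers 2:r, 3:q
6(t) covers 4:u
7(u) covers 6:t
8(r) covers 5:p, 7:u
9(q) covers 5:p, 7:u
10(u) covers 8:r, 9:q
floor of heap: 0:s
completions by unplaced set U, small U first (add the entries for U minus each lowest piece of U):
  |U|=1: {10}:1
  |U|=2: {8,10}:1  {9,10}:1
  |U|=3: {8,9,10}:2
  |U|=4: {5,8,9,10}:2  {7,8,9,10}:2
  |U|=5: {5,7,8,9,10}:4  {6,7,8,9,10}:2
  |U|=6: {4,6,7,8,9,10}:2  {5,6,7,8,9,10}:6
  |U|=7: {4,5,6,7,8,9,10}:8
  |U|=8: {2,4,5,6,7,8,9,10}:8  {3,4,5,6,7,8,9,10}:8
  |U|=9: {2,3,4,5,6,7,8,9,10}:16
  start at 0(s): 16

16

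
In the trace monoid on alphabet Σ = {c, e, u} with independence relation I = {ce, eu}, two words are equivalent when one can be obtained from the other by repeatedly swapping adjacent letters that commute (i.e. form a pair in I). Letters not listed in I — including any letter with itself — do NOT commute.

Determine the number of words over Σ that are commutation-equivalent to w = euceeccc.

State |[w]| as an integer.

0(e) covers ∅
1(u) covers ∅
2(c) covers 1:u
3(e) covers 0:e
4(e) covers 3:e
5(c) covers 2:c
6(c) covers 5:c
7(c) covers 6:c
floor of heap: 0:e, 1:u
completions by unplaced set U, small U first (add the entries for U minus each lowest piece of U):
  |U|=1: {4}:1  {7}:1
  |U|=2: {3,4}:1  {4,7}:2  {6,7}:1
  |U|=3: {0,3,4}:1  {3,4,7}:3  {4,6,7}:3  {5,6,7}:1
  |U|=4: {0,3,4,7}:4  {2,5,6,7}:1  {3,4,6,7}:6  {4,5,6,7}:4
  |U|=5: {0,3,4,6,7}:10  {1,2,5,6,7}:1  {2,4,5,6,7}:5  {3,4,5,6,7}:10
  |U|=6: {0,3,4,5,6,7}:20  {1,2,4,5,6,7}:6  {2,3,4,5,6,7}:15
  start at 0(e): 21
  start at 1(u): 35
sum over floor = 56

56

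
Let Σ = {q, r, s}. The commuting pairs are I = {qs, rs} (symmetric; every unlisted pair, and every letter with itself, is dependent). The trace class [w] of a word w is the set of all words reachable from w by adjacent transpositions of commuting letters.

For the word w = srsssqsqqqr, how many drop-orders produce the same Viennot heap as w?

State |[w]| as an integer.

0(s) covers ∅
1(r) covers ∅
2(s) covers 0:s
3(s) covers 2:s
4(s) covers 3:s
5(q) covers 1:r
6(s) covers 4:s
7(q) covers 5:q
8(q) covers 7:q
9(q) covers 8:q
10(r) covers 9:q
floor of heap: 0:s, 1:r
completions by unplaced set U, small U first (add the entries for U minus each lowest piece of U):
  |U|=1: {6}:1  {10}:1
  |U|=2: {4,6}:1  {6,10}:2  {9,10}:1
  |U|=3: {3,4,6}:1  {4,6,10}:3  {6,9,10}:3  {8,9,10}:1
  |U|=4: {2,3,4,6}:1  {3,4,6,10}:4  {4,6,9,10}:6  {6,8,9,10}:4  {7,8,9,10}:1
  |U|=5: {0,2,3,4,6}:1  {2,3,4,6,10}:5  {3,4,6,9,10}:10  {4,6,8,9,10}:10  {5,7,8,9,10}:1  {6,7,8,9,10}:5
  |U|=6: {0,2,3,4,6,10}:6  {1,5,7,8,9,10}:1  {2,3,4,6,9,10}:15  {3,4,6,8,9,10}:20  {4,6,7,8,9,10}:15  {5,6,7,8,9,10}:6
  |U|=7: {0,2,3,4,6,9,10}:21  {1,5,6,7,8,9,10}:7  {2,3,4,6,8,9,10}:35  {3,4,6,7,8,9,10}:35  {4,5,6,7,8,9,10}:21
  |U|=8: {0,2,3,4,6,8,9,10}:56  {1,4,5,6,7,8,9,10}:28  {2,3,4,6,7,8,9,10}:70  {3,4,5,6,7,8,9,10}:56
  |U|=9: {0,2,3,4,6,7,8,9,10}:126  {1,3,4,5,6,7,8,9,10}:84  {2,3,4,5,6,7,8,9,10}:126
  start at 0(s): 210
  start at 1(r): 252
sum over floor = 462

462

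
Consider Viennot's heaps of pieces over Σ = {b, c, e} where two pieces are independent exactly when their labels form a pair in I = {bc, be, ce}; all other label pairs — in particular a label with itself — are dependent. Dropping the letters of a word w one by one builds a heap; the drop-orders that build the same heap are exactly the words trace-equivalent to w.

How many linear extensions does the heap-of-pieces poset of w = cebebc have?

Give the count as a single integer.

90

drop 0:c onto floor
drop 1:e onto floor
drop 2:b onto floor
drop 3:e onto {1:e}
drop 4:b onto {2:b}
drop 5:c onto {0:c}
ground layer = {0:c, 1:e, 2:b}
drop-orders for the pieces not yet dropped (sum over which currently-grounded one goes next):
  1 to go: {3} 1  {4} 1  {5} 1
  2 to go: {0,5} 1  {1,3} 1  {2,4} 1  {3,4} 2  {3,5} 2  {4,5} 2
  3 to go: {0,3,5} 3  {0,4,5} 3  {1,3,4} 3  {1,3,5} 3  {2,3,4} 3  {2,4,5} 3  {3,4,5} 6
  4 to go: {0,1,3,5} 6  {0,2,4,5} 6  {0,3,4,5} 12  {1,2,3,4} 6  {1,3,4,5} 12  {2,3,4,5} 12
  if 0:c drops first: 30 orders
  if 1:e drops first: 30 orders
  if 2:b drops first: 30 orders
heap linearizations: 90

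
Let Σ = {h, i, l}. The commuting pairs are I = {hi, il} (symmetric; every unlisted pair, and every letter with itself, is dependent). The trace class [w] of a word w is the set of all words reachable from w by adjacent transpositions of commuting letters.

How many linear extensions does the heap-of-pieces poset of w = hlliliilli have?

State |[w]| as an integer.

drop 0:h onto floor
drop 1:l onto {0:h}
drop 2:l onto {1:l}
drop 3:i onto floor
drop 4:l onto {2:l}
drop 5:i onto {3:i}
drop 6:i onto {5:i}
drop 7:l onto {4:l}
drop 8:l onto {7:l}
drop 9:i onto {6:i}
ground layer = {0:h, 3:i}
drop-orders for the pieces not yet dropped (sum over which currently-grounded one goes next):
  1 to go: {8} 1  {9} 1
  2 to go: {6,9} 1  {7,8} 1  {8,9} 2
  3 to go: {4,7,8} 1  {5,6,9} 1  {6,8,9} 3  {7,8,9} 3
  4 to go: {2,4,7,8} 1  {3,5,6,9} 1  {4,7,8,9} 4  {5,6,8,9} 4  {6,7,8,9} 6
  5 to go: {1,2,4,7,8} 1  {2,4,7,8,9} 5  {3,5,6,8,9} 5  {4,6,7,8,9} 10  {5,6,7,8,9} 10
  6 to go: {0,1,2,4,7,8} 1  {1,2,4,7,8,9} 6  {2,4,6,7,8,9} 15  {3,5,6,7,8,9} 15  {4,5,6,7,8,9} 20
  7 to go: {0,1,2,4,7,8,9} 7  {1,2,4,6,7,8,9} 21  {2,4,5,6,7,8,9} 35  {3,4,5,6,7,8,9} 35
  8 to go: {0,1,2,4,6,7,8,9} 28  {1,2,4,5,6,7,8,9} 56  {2,3,4,5,6,7,8,9} 70
  if 0:h drops first: 126 orders
  if 3:i drops first: 84 orders
heap linearizations: 210

210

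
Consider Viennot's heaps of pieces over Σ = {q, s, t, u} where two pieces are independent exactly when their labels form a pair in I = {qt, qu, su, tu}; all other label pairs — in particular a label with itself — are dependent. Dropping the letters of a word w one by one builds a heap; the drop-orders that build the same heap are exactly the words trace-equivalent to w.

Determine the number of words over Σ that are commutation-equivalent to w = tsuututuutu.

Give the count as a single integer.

462

piece 0:t — minimal
piece 1:s rests on {0:t}
piece 2:u — minimal
piece 3:u rests on {2:u}
piece 4:t rests on {1:s}
piece 5:u rests on {3:u}
piece 6:t rests on {4:t}
piece 7:u rests on {5:u}
piece 8:u rests on {7:u}
piece 9:t rests on {6:t}
piece 10:u rests on {8:u}
minimal pieces: {0:t, 2:u}
ways to finish when only these pieces remain (= sum over removing one remaining piece with nothing left below it):
  1 left: {9}→1  {10}→1
  2 left: {6,9}→1  {8,10}→1  {9,10}→2
  3 left: {4,6,9}→1  {6,9,10}→3  {7,8,10}→1  {8,9,10}→3
  4 left: {1,4,6,9}→1  {4,6,9,10}→4  {5,7,8,10}→1  {6,8,9,10}→6  {7,8,9,10}→4
  5 left: {0,1,4,6,9}→1  {1,4,6,9,10}→5  {3,5,7,8,10}→1  {4,6,8,9,10}→10  {5,7,8,9,10}→5  {6,7,8,9,10}→10
  6 left: {0,1,4,6,9,10}→6  {1,4,6,8,9,10}→15  {2,3,5,7,8,10}→1  {3,5,7,8,9,10}→6  {4,6,7,8,9,10}→20  {5,6,7,8,9,10}→15
  7 left: {0,1,4,6,8,9,10}→21  {1,4,6,7,8,9,10}→35  {2,3,5,7,8,9,10}→7  {3,5,6,7,8,9,10}→21  {4,5,6,7,8,9,10}→35
  8 left: {0,1,4,6,7,8,9,10}→56  {1,4,5,6,7,8,9,10}→70  {2,3,5,6,7,8,9,10}→28  {3,4,5,6,7,8,9,10}→56
  9 left: {0,1,4,5,6,7,8,9,10}→126  {1,3,4,5,6,7,8,9,10}→126  {2,3,4,5,6,7,8,9,10}→84
  placing 0:t first → 210 extensions
  placing 2:u first → 252 extensions
total linear extensions = 462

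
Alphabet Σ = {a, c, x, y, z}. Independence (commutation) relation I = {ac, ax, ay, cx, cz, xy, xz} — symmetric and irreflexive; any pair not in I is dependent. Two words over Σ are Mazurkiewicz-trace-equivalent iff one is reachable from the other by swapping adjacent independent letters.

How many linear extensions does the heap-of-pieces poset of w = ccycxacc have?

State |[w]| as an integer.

56

piece 0:c — minimal
piece 1:c rests on {0:c}
piece 2:y rests on {1:c}
piece 3:c rests on {2:y}
piece 4:x — minimal
piece 5:a — minimal
piece 6:c rests on {3:c}
piece 7:c rests on {6:c}
minimal pieces: {0:c, 4:x, 5:a}
ways to finish when only these pieces remain (= sum over removing one remaining piece with nothing left below it):
  1 left: {4}→1  {5}→1  {7}→1
  2 left: {4,5}→2  {4,7}→2  {5,7}→2  {6,7}→1
  3 left: {3,6,7}→1  {4,5,7}→6  {4,6,7}→3  {5,6,7}→3
  4 left: {2,3,6,7}→1  {3,4,6,7}→4  {3,5,6,7}→4  {4,5,6,7}→12
  5 left: {1,2,3,6,7}→1  {2,3,4,6,7}→5  {2,3,5,6,7}→5  {3,4,5,6,7}→20
  6 left: {0,1,2,3,6,7}→1  {1,2,3,4,6,7}→6  {1,2,3,5,6,7}→6  {2,3,4,5,6,7}→30
  placing 0:c first → 42 extensions
  placing 4:x first → 7 extensions
  placing 5:a first → 7 extensions
total linear extensions = 56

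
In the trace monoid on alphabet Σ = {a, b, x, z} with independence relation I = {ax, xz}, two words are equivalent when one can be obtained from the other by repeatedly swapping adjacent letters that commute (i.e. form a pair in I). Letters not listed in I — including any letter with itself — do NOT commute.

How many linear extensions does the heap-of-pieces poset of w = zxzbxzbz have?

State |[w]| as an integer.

drop 0:z onto floor
drop 1:x onto floor
drop 2:z onto {0:z}
drop 3:b onto {1:x, 2:z}
drop 4:x onto {3:b}
drop 5:z onto {3:b}
drop 6:b onto {4:x, 5:z}
drop 7:z onto {6:b}
ground layer = {0:z, 1:x}
drop-orders for the pieces not yet dropped (sum over which currently-grounded one goes next):
  1 to go: {7} 1
  2 to go: {6,7} 1
  3 to go: {4,6,7} 1  {5,6,7} 1
  4 to go: {4,5,6,7} 2
  5 to go: {3,4,5,6,7} 2
  6 to go: {1,3,4,5,6,7} 2  {2,3,4,5,6,7} 2
  if 0:z drops first: 4 orders
  if 1:x drops first: 2 orders
heap linearizations: 6

6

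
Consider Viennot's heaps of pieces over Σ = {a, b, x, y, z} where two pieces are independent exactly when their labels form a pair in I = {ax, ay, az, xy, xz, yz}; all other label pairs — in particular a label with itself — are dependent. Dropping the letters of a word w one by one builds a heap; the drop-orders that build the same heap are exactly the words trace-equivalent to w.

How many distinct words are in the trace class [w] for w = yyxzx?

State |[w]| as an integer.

30

0(y) covers ∅
1(y) covers 0:y
2(x) covers ∅
3(z) covers ∅
4(x) covers 2:x
floor of heap: 0:y, 2:x, 3:z
completions by unplaced set U, small U first (add the entries for U minus each lowest piece of U):
  |U|=1: {1}:1  {3}:1  {4}:1
  |U|=2: {0,1}:1  {1,3}:2  {1,4}:2  {2,4}:1  {3,4}:2
  |U|=3: {0,1,3}:3  {0,1,4}:3  {1,2,4}:3  {1,3,4}:6  {2,3,4}:3
  start at 0(y): 12
  start at 2(x): 12
  start at 3(z): 6
sum over floor = 30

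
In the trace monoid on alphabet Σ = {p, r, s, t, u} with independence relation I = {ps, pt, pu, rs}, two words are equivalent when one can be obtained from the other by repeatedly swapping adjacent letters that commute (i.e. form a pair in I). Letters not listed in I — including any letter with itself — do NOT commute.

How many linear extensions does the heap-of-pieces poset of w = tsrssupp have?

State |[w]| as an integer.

34

piece 0:t — minimal
piece 1:s rests on {0:t}
piece 2:r rests on {0:t}
piece 3:s rests on {1:s}
piece 4:s rests on {3:s}
piece 5:u rests on {2:r, 4:s}
piece 6:p rests on {2:r}
piece 7:p rests on {6:p}
minimal pieces: {0:t}
ways to finish when only these pieces remain (= sum over removing one remaining piece with nothing left below it):
  1 left: {5}→1  {7}→1
  2 left: {4,5}→1  {5,7}→2  {6,7}→1
  3 left: {3,4,5}→1  {4,5,7}→3  {5,6,7}→3
  4 left: {1,3,4,5}→1  {2,5,6,7}→3  {3,4,5,7}→4  {4,5,6,7}→6
  5 left: {1,3,4,5,7}→5  {2,4,5,6,7}→9  {3,4,5,6,7}→10
  6 left: {1,3,4,5,6,7}→15  {2,3,4,5,6,7}→19
  placing 0:t first → 34 extensions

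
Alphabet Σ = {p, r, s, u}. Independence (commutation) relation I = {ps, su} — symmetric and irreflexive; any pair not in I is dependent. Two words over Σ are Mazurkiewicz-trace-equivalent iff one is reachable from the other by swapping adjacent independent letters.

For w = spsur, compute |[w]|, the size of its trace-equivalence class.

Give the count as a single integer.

piece 0:s — minimal
piece 1:p — minimal
piece 2:s rests on {0:s}
piece 3:u rests on {1:p}
piece 4:r rests on {2:s, 3:u}
minimal pieces: {0:s, 1:p}
ways to finish when only these pieces remain (= sum over removing one remaining piece with nothing left below it):
  1 left: {4}→1
  2 left: {2,4}→1  {3,4}→1
  3 left: {0,2,4}→1  {1,3,4}→1  {2,3,4}→2
  placing 0:s first → 3 extensions
  placing 1:p first → 3 extensions
total linear extensions = 6

6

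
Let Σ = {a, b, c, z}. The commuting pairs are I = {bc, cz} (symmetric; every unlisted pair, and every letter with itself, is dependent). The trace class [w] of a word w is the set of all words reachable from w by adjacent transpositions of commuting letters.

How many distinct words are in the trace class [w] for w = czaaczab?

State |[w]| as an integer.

piece 0:c — minimal
piece 1:z — minimal
piece 2:a rests on {0:c, 1:z}
piece 3:a rests on {2:a}
piece 4:c rests on {3:a}
piece 5:z rests on {3:a}
piece 6:a rests on {4:c, 5:z}
piece 7:b rests on {6:a}
minimal pieces: {0:c, 1:z}
ways to finish when only these pieces remain (= sum over removing one remaining piece with nothing left below it):
  1 left: {7}→1
  2 left: {6,7}→1
  3 left: {4,6,7}→1  {5,6,7}→1
  4 left: {4,5,6,7}→2
  5 left: {3,4,5,6,7}→2
  6 left: {2,3,4,5,6,7}→2
  placing 0:c first → 2 extensions
  placing 1:z first → 2 extensions
total linear extensions = 4

4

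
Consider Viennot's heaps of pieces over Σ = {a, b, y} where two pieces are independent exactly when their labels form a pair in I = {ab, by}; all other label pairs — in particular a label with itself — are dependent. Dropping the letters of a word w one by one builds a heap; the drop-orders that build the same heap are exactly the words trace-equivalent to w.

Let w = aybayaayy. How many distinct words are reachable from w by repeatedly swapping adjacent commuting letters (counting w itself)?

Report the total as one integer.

0(a) covers ∅
1(y) covers 0:a
2(b) covers ∅
3(a) covers 1:y
4(y) covers 3:a
5(a) covers 4:y
6(a) covers 5:a
7(y) covers 6:a
8(y) covers 7:y
floor of heap: 0:a, 2:b
completions by unplaced set U, small U first (add the entries for U minus each lowest piece of U):
  |U|=1: {2}:1  {8}:1
  |U|=2: {2,8}:2  {7,8}:1
  |U|=3: {2,7,8}:3  {6,7,8}:1
  |U|=4: {2,6,7,8}:4  {5,6,7,8}:1
  |U|=5: {2,5,6,7,8}:5  {4,5,6,7,8}:1
  |U|=6: {2,4,5,6,7,8}:6  {3,4,5,6,7,8}:1
  |U|=7: {1,3,4,5,6,7,8}:1  {2,3,4,5,6,7,8}:7
  start at 0(a): 8
  start at 2(b): 1
sum over floor = 9

9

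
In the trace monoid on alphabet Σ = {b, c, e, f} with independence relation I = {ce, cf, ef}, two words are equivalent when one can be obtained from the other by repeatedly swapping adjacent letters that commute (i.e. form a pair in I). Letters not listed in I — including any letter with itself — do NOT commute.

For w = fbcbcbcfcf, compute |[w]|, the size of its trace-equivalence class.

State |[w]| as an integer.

6

piece 0:f — minimal
piece 1:b rests on {0:f}
piece 2:c rests on {1:b}
piece 3:b rests on {2:c}
piece 4:c rests on {3:b}
piece 5:b rests on {4:c}
piece 6:c rests on {5:b}
piece 7:f rests on {5:b}
piece 8:c rests on {6:c}
piece 9:f rests on {7:f}
minimal pieces: {0:f}
ways to finish when only these pieces remain (= sum over removing one remaining piece with nothing left below it):
  1 left: {8}→1  {9}→1
  2 left: {6,8}→1  {7,9}→1  {8,9}→2
  3 left: {6,8,9}→3  {7,8,9}→3
  4 left: {6,7,8,9}→6
  5 left: {5,6,7,8,9}→6
  6 left: {4,5,6,7,8,9}→6
  7 left: {3,4,5,6,7,8,9}→6
  8 left: {2,3,4,5,6,7,8,9}→6
  placing 0:f first → 6 extensions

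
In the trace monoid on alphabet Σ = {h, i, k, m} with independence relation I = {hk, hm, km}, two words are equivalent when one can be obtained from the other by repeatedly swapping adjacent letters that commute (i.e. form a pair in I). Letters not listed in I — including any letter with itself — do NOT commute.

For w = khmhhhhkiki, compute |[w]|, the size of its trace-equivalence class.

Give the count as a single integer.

168

#0=k has no predecessor
#1=h has no predecessor
#2=m has no predecessor
#3=h depends on [1:h]
#4=h depends on [3:h]
#5=h depends on [4:h]
#6=h depends on [5:h]
#7=k depends on [0:k]
#8=i depends on [2:m, 6:h, 7:k]
#9=k depends on [8:i]
#10=i depends on [9:k]
sources: [0:k, 1:h, 2:m]
N(rest) = Σ N(rest − s) over sources s of rest; N(one piece) = 1:
  size 1 → [10]=1
  size 2 → [9,10]=1
  size 3 → [8,9,10]=1
  size 4 → [2,8,9,10]=1  [6,8,9,10]=1  [7,8,9,10]=1
  size 5 → [0,7,8,9,10]=1  [2,6,8,9,10]=2  [2,7,8,9,10]=2  [5,6,8,9,10]=1  [6,7,8,9,10]=2
  size 6 → [0,2,7,8,9,10]=3  [0,6,7,8,9,10]=3  [2,5,6,8,9,10]=3  [2,6,7,8,9,10]=6  [4,5,6,8,9,10]=1  [5,6,7,8,9,10]=3
  size 7 → [0,2,6,7,8,9,10]=12  [0,5,6,7,8,9,10]=6  [2,4,5,6,8,9,10]=4  [2,5,6,7,8,9,10]=12  [3,4,5,6,8,9,10]=1  [4,5,6,7,8,9,10]=4
  size 8 → [0,2,5,6,7,8,9,10]=30  [0,4,5,6,7,8,9,10]=10  [1,3,4,5,6,8,9,10]=1  [2,3,4,5,6,8,9,10]=5  [2,4,5,6,7,8,9,10]=20  [3,4,5,6,7,8,9,10]=5
  size 9 → [0,2,4,5,6,7,8,9,10]=60  [0,3,4,5,6,7,8,9,10]=15  [1,2,3,4,5,6,8,9,10]=6  [1,3,4,5,6,7,8,9,10]=6  [2,3,4,5,6,7,8,9,10]=30
  first=0(k) contributes 42
  first=1(h) contributes 105
  first=2(m) contributes 21
|[w]| = 168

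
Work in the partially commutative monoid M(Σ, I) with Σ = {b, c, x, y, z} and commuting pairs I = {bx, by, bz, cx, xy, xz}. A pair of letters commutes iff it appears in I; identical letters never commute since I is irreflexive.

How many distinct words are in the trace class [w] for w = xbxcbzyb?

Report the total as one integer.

drop 0:x onto floor
drop 1:b onto floor
drop 2:x onto {0:x}
drop 3:c onto {1:b}
drop 4:b onto {3:c}
drop 5:z onto {3:c}
drop 6:y onto {5:z}
drop 7:b onto {4:b}
ground layer = {0:x, 1:b}
drop-orders for the pieces not yet dropped (sum over which currently-grounded one goes next):
  1 to go: {2} 1  {6} 1  {7} 1
  2 to go: {0,2} 1  {2,6} 2  {2,7} 2  {4,7} 1  {5,6} 1  {6,7} 2
  3 to go: {0,2,6} 3  {0,2,7} 3  {2,4,7} 3  {2,5,6} 3  {2,6,7} 6  {4,6,7} 3  {5,6,7} 3
  4 to go: {0,2,4,7} 6  {0,2,5,6} 6  {0,2,6,7} 12  {2,4,6,7} 12  {2,5,6,7} 12  {4,5,6,7} 6
  5 to go: {0,2,4,6,7} 30  {0,2,5,6,7} 30  {2,4,5,6,7} 30  {3,4,5,6,7} 6
  6 to go: {0,2,4,5,6,7} 90  {1,3,4,5,6,7} 6  {2,3,4,5,6,7} 36
  if 0:x drops first: 42 orders
  if 1:b drops first: 126 orders
heap linearizations: 168

168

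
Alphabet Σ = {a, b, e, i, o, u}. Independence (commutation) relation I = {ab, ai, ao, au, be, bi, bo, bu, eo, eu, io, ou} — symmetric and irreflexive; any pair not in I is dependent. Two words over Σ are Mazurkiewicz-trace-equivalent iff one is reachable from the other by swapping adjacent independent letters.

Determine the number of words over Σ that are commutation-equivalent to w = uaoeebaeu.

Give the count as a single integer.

drop 0:u onto floor
drop 1:a onto floor
drop 2:o onto floor
drop 3:e onto {1:a}
drop 4:e onto {3:e}
drop 5:b onto floor
drop 6:a onto {4:e}
drop 7:e onto {6:a}
drop 8:u onto {0:u}
ground layer = {0:u, 1:a, 2:o, 5:b}
drop-orders for the pieces not yet dropped (sum over which currently-grounded one goes next):
  1 to go: {2} 1  {5} 1  {7} 1  {8} 1
  2 to go: {0,8} 1  {2,5} 2  {2,7} 2  {2,8} 2  {5,7} 2  {5,8} 2  {6,7} 1  {7,8} 2
  3 to go: {0,2,8} 3  {0,5,8} 3  {0,7,8} 3  {2,5,7} 6  {2,5,8} 6  {2,6,7} 3  {2,7,8} 6  {4,6,7} 1  {5,6,7} 3  {5,7,8} 6  {6,7,8} 3
  4 to go: {0,2,5,8} 12  {0,2,7,8} 12  {0,5,7,8} 12  {0,6,7,8} 6  {2,4,6,7} 4  {2,5,6,7} 12  {2,5,7,8} 24  {2,6,7,8} 12  {3,4,6,7} 1  {4,5,6,7} 4  {4,6,7,8} 4  {5,6,7,8} 12
  5 to go: {0,2,5,7,8} 60  {0,2,6,7,8} 30  {0,4,6,7,8} 10  {0,5,6,7,8} 30  {1,3,4,6,7} 1  {2,3,4,6,7} 5  {2,4,5,6,7} 20  {2,4,6,7,8} 20  {2,5,6,7,8} 60  {3,4,5,6,7} 5  {3,4,6,7,8} 5  {4,5,6,7,8} 20
  6 to go: {0,2,4,6,7,8} 60  {0,2,5,6,7,8} 180  {0,3,4,6,7,8} 15  {0,4,5,6,7,8} 60  {1,2,3,4,6,7} 6  {1,3,4,5,6,7} 6  {1,3,4,6,7,8} 6  {2,3,4,5,6,7} 30  {2,3,4,6,7,8} 30  {2,4,5,6,7,8} 120  {3,4,5,6,7,8} 30
  7 to go: {0,1,3,4,6,7,8} 21  {0,2,3,4,6,7,8} 105  {0,2,4,5,6,7,8} 420  {0,3,4,5,6,7,8} 105  {1,2,3,4,5,6,7} 42  {1,2,3,4,6,7,8} 42  {1,3,4,5,6,7,8} 42  {2,3,4,5,6,7,8} 210
  if 0:u drops first: 336 orders
  if 1:a drops first: 840 orders
  if 2:o drops first: 168 orders
  if 5:b drops first: 168 orders
heap linearizations: 1512

1512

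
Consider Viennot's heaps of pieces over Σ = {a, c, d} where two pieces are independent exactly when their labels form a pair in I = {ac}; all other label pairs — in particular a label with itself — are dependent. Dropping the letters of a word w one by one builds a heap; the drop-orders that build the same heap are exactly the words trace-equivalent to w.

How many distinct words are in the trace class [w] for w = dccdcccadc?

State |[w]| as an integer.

4

piece 0:d — minimal
piece 1:c rests on {0:d}
piece 2:c rests on {1:c}
piece 3:d rests on {2:c}
piece 4:c rests on {3:d}
piece 5:c rests on {4:c}
piece 6:c rests on {5:c}
piece 7:a rests on {3:d}
piece 8:d rests on {6:c, 7:a}
piece 9:c rests on {8:d}
minimal pieces: {0:d}
ways to finish when only these pieces remain (= sum over removing one remaining piece with nothing left below it):
  1 left: {9}→1
  2 left: {8,9}→1
  3 left: {6,8,9}→1  {7,8,9}→1
  4 left: {5,6,8,9}→1  {6,7,8,9}→2
  5 left: {4,5,6,8,9}→1  {5,6,7,8,9}→3
  6 left: {4,5,6,7,8,9}→4
  7 left: {3,4,5,6,7,8,9}→4
  8 left: {2,3,4,5,6,7,8,9}→4
  placing 0:d first → 4 extensions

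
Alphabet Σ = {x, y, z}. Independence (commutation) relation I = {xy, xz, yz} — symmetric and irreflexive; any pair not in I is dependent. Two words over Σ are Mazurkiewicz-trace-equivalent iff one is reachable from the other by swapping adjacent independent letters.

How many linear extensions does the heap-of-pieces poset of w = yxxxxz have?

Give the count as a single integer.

drop 0:y onto floor
drop 1:x onto floor
drop 2:x onto {1:x}
drop 3:x onto {2:x}
drop 4:x onto {3:x}
drop 5:z onto floor
ground layer = {0:y, 1:x, 5:z}
drop-orders for the pieces not yet dropped (sum over which currently-grounded one goes next):
  1 to go: {0} 1  {4} 1  {5} 1
  2 to go: {0,4} 2  {0,5} 2  {3,4} 1  {4,5} 2
  3 to go: {0,3,4} 3  {0,4,5} 6  {2,3,4} 1  {3,4,5} 3
  4 to go: {0,2,3,4} 4  {0,3,4,5} 12  {1,2,3,4} 1  {2,3,4,5} 4
  if 0:y drops first: 5 orders
  if 1:x drops first: 20 orders
  if 5:z drops first: 5 orders
heap linearizations: 30

30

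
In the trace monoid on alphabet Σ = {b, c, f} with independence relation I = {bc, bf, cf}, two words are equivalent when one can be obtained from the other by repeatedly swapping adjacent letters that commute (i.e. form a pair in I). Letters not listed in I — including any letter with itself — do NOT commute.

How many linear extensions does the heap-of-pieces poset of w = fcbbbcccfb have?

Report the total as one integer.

piece 0:f — minimal
piece 1:c — minimal
piece 2:b — minimal
piece 3:b rests on {2:b}
piece 4:b rests on {3:b}
piece 5:c rests on {1:c}
piece 6:c rests on {5:c}
piece 7:c rests on {6:c}
piece 8:f rests on {0:f}
piece 9:b rests on {4:b}
minimal pieces: {0:f, 1:c, 2:b}
ways to finish when only these pieces remain (= sum over removing one remaining piece with nothing left below it):
  1 left: {7}→1  {8}→1  {9}→1
  2 left: {0,8}→1  {4,9}→1  {6,7}→1  {7,8}→2  {7,9}→2  {8,9}→2
  3 left: {0,7,8}→3  {0,8,9}→3  {3,4,9}→1  {4,7,9}→3  {4,8,9}→3  {5,6,7}→1  {6,7,8}→3  {6,7,9}→3  {7,8,9}→6
  4 left: {0,4,8,9}→6  {0,6,7,8}→6  {0,7,8,9}→12  {1,5,6,7}→1  {2,3,4,9}→1  {3,4,7,9}→4  {3,4,8,9}→4  {4,6,7,9}→6  {4,7,8,9}→12  {5,6,7,8}→4  {5,6,7,9}→4  {6,7,8,9}→12
  5 left: {0,3,4,8,9}→10  {0,4,7,8,9}→30  {0,5,6,7,8}→10  {0,6,7,8,9}→30  {1,5,6,7,8}→5  {1,5,6,7,9}→5  {2,3,4,7,9}→5  {2,3,4,8,9}→5  {3,4,6,7,9}→10  {3,4,7,8,9}→20  {4,5,6,7,9}→10  {4,6,7,8,9}→30  {5,6,7,8,9}→20
  6 left: {0,1,5,6,7,8}→15  {0,2,3,4,8,9}→15  {0,3,4,7,8,9}→60  {0,4,6,7,8,9}→90  {0,5,6,7,8,9}→60  {1,4,5,6,7,9}→15  {1,5,6,7,8,9}→30  {2,3,4,6,7,9}→15  {2,3,4,7,8,9}→30  {3,4,5,6,7,9}→20  {3,4,6,7,8,9}→60  {4,5,6,7,8,9}→60
  7 left: {0,1,5,6,7,8,9}→105  {0,2,3,4,7,8,9}→105  {0,3,4,6,7,8,9}→210  {0,4,5,6,7,8,9}→210  {1,3,4,5,6,7,9}→35  {1,4,5,6,7,8,9}→105  {2,3,4,5,6,7,9}→35  {2,3,4,6,7,8,9}→105  {3,4,5,6,7,8,9}→140
  8 left: {0,1,4,5,6,7,8,9}→420  {0,2,3,4,6,7,8,9}→420  {0,3,4,5,6,7,8,9}→560  {1,2,3,4,5,6,7,9}→70  {1,3,4,5,6,7,8,9}→280  {2,3,4,5,6,7,8,9}→280
  placing 0:f first → 630 extensions
  placing 1:c first → 1260 extensions
  placing 2:b first → 1260 extensions
total linear extensions = 3150

3150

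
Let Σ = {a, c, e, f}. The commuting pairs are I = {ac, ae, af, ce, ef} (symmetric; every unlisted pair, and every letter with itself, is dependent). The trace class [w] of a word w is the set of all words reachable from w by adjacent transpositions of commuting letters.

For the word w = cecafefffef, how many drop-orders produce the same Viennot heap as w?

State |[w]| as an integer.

1320

drop 0:c onto floor
drop 1:e onto floor
drop 2:c onto {0:c}
drop 3:a onto floor
drop 4:f onto {2:c}
drop 5:e onto {1:e}
drop 6:f onto {4:f}
drop 7:f onto {6:f}
drop 8:f onto {7:f}
drop 9:e onto {5:e}
drop 10:f onto {8:f}
ground layer = {0:c, 1:e, 3:a}
drop-orders for the pieces not yet dropped (sum over which currently-grounded one goes next):
  1 to go: {3} 1  {9} 1  {10} 1
  2 to go: {3,9} 2  {3,10} 2  {5,9} 1  {8,10} 1  {9,10} 2
  3 to go: {1,5,9} 1  {3,5,9} 3  {3,8,10} 3  {3,9,10} 6  {5,9,10} 3  {7,8,10} 1  {8,9,10} 3
  4 to go: {1,3,5,9} 4  {1,5,9,10} 4  {3,5,9,10} 12  {3,7,8,10} 4  {3,8,9,10} 12  {5,8,9,10} 6  {6,7,8,10} 1  {7,8,9,10} 4
  5 to go: {1,3,5,9,10} 20  {1,5,8,9,10} 10  {3,5,8,9,10} 30  {3,6,7,8,10} 5  {3,7,8,9,10} 20  {4,6,7,8,10} 1  {5,7,8,9,10} 10  {6,7,8,9,10} 5
  6 to go: {1,3,5,8,9,10} 60  {1,5,7,8,9,10} 20  {2,4,6,7,8,10} 1  {3,4,6,7,8,10} 6  {3,5,7,8,9,10} 60  {3,6,7,8,9,10} 30  {4,6,7,8,9,10} 6  {5,6,7,8,9,10} 15
  7 to go: {0,2,4,6,7,8,10} 1  {1,3,5,7,8,9,10} 140  {1,5,6,7,8,9,10} 35  {2,3,4,6,7,8,10} 7  {2,4,6,7,8,9,10} 7  {3,4,6,7,8,9,10} 42  {3,5,6,7,8,9,10} 105  {4,5,6,7,8,9,10} 21
  8 to go: {0,2,3,4,6,7,8,10} 8  {0,2,4,6,7,8,9,10} 8  {1,3,5,6,7,8,9,10} 280  {1,4,5,6,7,8,9,10} 56  {2,3,4,6,7,8,9,10} 56  {2,4,5,6,7,8,9,10} 28  {3,4,5,6,7,8,9,10} 168
  9 to go: {0,2,3,4,6,7,8,9,10} 72  {0,2,4,5,6,7,8,9,10} 36  {1,2,4,5,6,7,8,9,10} 84  {1,3,4,5,6,7,8,9,10} 504  {2,3,4,5,6,7,8,9,10} 252
  if 0:c drops first: 840 orders
  if 1:e drops first: 360 orders
  if 3:a drops first: 120 orders
heap linearizations: 1320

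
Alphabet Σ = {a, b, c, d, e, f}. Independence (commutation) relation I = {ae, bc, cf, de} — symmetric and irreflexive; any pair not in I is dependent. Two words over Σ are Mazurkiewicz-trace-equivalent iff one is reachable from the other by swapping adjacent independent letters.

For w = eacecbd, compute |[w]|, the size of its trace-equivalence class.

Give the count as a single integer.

drop 0:e onto floor
drop 1:a onto floor
drop 2:c onto {0:e, 1:a}
drop 3:e onto {2:c}
drop 4:c onto {3:e}
drop 5:b onto {3:e}
drop 6:d onto {4:c, 5:b}
ground layer = {0:e, 1:a}
drop-orders for the pieces not yet dropped (sum over which currently-grounded one goes next):
  1 to go: {6} 1
  2 to go: {4,6} 1  {5,6} 1
  3 to go: {4,5,6} 2
  4 to go: {3,4,5,6} 2
  5 to go: {2,3,4,5,6} 2
  if 0:e drops first: 2 orders
  if 1:a drops first: 2 orders
heap linearizations: 4

4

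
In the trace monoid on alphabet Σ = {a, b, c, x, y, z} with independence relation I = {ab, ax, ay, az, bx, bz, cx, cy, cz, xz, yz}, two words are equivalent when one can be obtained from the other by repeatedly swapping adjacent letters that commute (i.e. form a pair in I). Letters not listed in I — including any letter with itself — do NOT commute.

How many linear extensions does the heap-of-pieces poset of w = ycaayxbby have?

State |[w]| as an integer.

piece 0:y — minimal
piece 1:c — minimal
piece 2:a rests on {1:c}
piece 3:a rests on {2:a}
piece 4:y rests on {0:y}
piece 5:x rests on {4:y}
piece 6:b rests on {1:c, 4:y}
piece 7:b rests on {6:b}
piece 8:y rests on {5:x, 7:b}
minimal pieces: {0:y, 1:c}
ways to finish when only these pieces remain (= sum over removing one remaining piece with nothing left below it):
  1 left: {3}→1  {8}→1
  2 left: {2,3}→1  {3,8}→2  {5,8}→1  {7,8}→1
  3 left: {2,3,8}→3  {3,5,8}→3  {3,7,8}→3  {5,7,8}→2  {6,7,8}→1
  4 left: {2,3,5,8}→6  {2,3,7,8}→6  {3,5,7,8}→8  {3,6,7,8}→4  {5,6,7,8}→3
  5 left: {2,3,5,7,8}→20  {2,3,6,7,8}→10  {3,5,6,7,8}→15  {4,5,6,7,8}→3
  6 left: {0,4,5,6,7,8}→3  {1,2,3,6,7,8}→10  {2,3,5,6,7,8}→45  {3,4,5,6,7,8}→18
  7 left: {0,3,4,5,6,7,8}→21  {1,2,3,5,6,7,8}→55  {2,3,4,5,6,7,8}→63
  placing 0:y first → 118 extensions
  placing 1:c first → 84 extensions
total linear extensions = 202

202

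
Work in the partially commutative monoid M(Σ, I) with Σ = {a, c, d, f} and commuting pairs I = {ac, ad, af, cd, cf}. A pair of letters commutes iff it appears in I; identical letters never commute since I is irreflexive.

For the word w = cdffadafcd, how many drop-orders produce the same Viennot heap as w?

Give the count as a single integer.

1260

#0=c has no predecessor
#1=d has no predecessor
#2=f depends on [1:d]
#3=f depends on [2:f]
#4=a has no predecessor
#5=d depends on [3:f]
#6=a depends on [4:a]
#7=f depends on [5:d]
#8=c depends on [0:c]
#9=d depends on [7:f]
sources: [0:c, 1:d, 4:a]
N(rest) = Σ N(rest − s) over sources s of rest; N(one piece) = 1:
  size 1 → [6]=1  [8]=1  [9]=1
  size 2 → [0,8]=1  [4,6]=1  [6,8]=2  [6,9]=2  [7,9]=1  [8,9]=2
  size 3 → [0,6,8]=3  [0,8,9]=3  [4,6,8]=3  [4,6,9]=3  [5,7,9]=1  [6,7,9]=3  [6,8,9]=6  [7,8,9]=3
  size 4 → [0,4,6,8]=6  [0,6,8,9]=12  [0,7,8,9]=6  [3,5,7,9]=1  [4,6,7,9]=6  [4,6,8,9]=12  [5,6,7,9]=4  [5,7,8,9]=4  [6,7,8,9]=12
  size 5 → [0,4,6,8,9]=30  [0,5,7,8,9]=10  [0,6,7,8,9]=30  [2,3,5,7,9]=1  [3,5,6,7,9]=5  [3,5,7,8,9]=5  [4,5,6,7,9]=10  [4,6,7,8,9]=30  [5,6,7,8,9]=20
  size 6 → [0,3,5,7,8,9]=15  [0,4,6,7,8,9]=90  [0,5,6,7,8,9]=60  [1,2,3,5,7,9]=1  [2,3,5,6,7,9]=6  [2,3,5,7,8,9]=6  [3,4,5,6,7,9]=15  [3,5,6,7,8,9]=30  [4,5,6,7,8,9]=60
  size 7 → [0,2,3,5,7,8,9]=21  [0,3,5,6,7,8,9]=105  [0,4,5,6,7,8,9]=210  [1,2,3,5,6,7,9]=7  [1,2,3,5,7,8,9]=7  [2,3,4,5,6,7,9]=21  [2,3,5,6,7,8,9]=42  [3,4,5,6,7,8,9]=105
  size 8 → [0,1,2,3,5,7,8,9]=28  [0,2,3,5,6,7,8,9]=168  [0,3,4,5,6,7,8,9]=420  [1,2,3,4,5,6,7,9]=28  [1,2,3,5,6,7,8,9]=56  [2,3,4,5,6,7,8,9]=168
  first=0(c) contributes 252
  first=1(d) contributes 756
  first=4(a) contributes 252
|[w]| = 1260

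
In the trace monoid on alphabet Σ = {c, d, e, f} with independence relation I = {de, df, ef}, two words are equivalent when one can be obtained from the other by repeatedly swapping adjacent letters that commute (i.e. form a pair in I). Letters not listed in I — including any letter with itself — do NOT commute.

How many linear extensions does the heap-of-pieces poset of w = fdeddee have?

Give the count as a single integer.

140

0(f) covers ∅
1(d) covers ∅
2(e) covers ∅
3(d) covers 1:d
4(d) covers 3:d
5(e) covers 2:e
6(e) covers 5:e
floor of heap: 0:f, 1:d, 2:e
completions by unplaced set U, small U first (add the entries for U minus each lowest piece of U):
  |U|=1: {0}:1  {4}:1  {6}:1
  |U|=2: {0,4}:2  {0,6}:2  {3,4}:1  {4,6}:2  {5,6}:1
  |U|=3: {0,3,4}:3  {0,4,6}:6  {0,5,6}:3  {1,3,4}:1  {2,5,6}:1  {3,4,6}:3  {4,5,6}:3
  |U|=4: {0,1,3,4}:4  {0,2,5,6}:4  {0,3,4,6}:12  {0,4,5,6}:12  {1,3,4,6}:4  {2,4,5,6}:4  {3,4,5,6}:6
  |U|=5: {0,1,3,4,6}:20  {0,2,4,5,6}:20  {0,3,4,5,6}:30  {1,3,4,5,6}:10  {2,3,4,5,6}:10
  start at 0(f): 20
  start at 1(d): 60
  start at 2(e): 60
sum over floor = 140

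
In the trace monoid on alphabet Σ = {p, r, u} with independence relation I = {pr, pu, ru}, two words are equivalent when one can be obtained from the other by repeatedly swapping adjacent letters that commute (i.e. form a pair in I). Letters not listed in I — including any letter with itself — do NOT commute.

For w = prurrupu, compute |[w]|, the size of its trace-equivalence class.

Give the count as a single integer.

0(p) covers ∅
1(r) covers ∅
2(u) covers ∅
3(r) covers 1:r
4(r) covers 3:r
5(u) covers 2:u
6(p) covers 0:p
7(u) covers 5:u
floor of heap: 0:p, 1:r, 2:u
completions by unplaced set U, small U first (add the entries for U minus each lowest piece of U):
  |U|=1: {4}:1  {6}:1  {7}:1
  |U|=2: {0,6}:1  {3,4}:1  {4,6}:2  {4,7}:2  {5,7}:1  {6,7}:2
  |U|=3: {0,4,6}:3  {0,6,7}:3  {1,3,4}:1  {2,5,7}:1  {3,4,6}:3  {3,4,7}:3  {4,5,7}:3  {4,6,7}:6  {5,6,7}:3
  |U|=4: {0,3,4,6}:6  {0,4,6,7}:12  {0,5,6,7}:6  {1,3,4,6}:4  {1,3,4,7}:4  {2,4,5,7}:4  {2,5,6,7}:4  {3,4,5,7}:6  {3,4,6,7}:12  {4,5,6,7}:12
  |U|=5: {0,1,3,4,6}:10  {0,2,5,6,7}:10  {0,3,4,6,7}:30  {0,4,5,6,7}:30  {1,3,4,5,7}:10  {1,3,4,6,7}:20  {2,3,4,5,7}:10  {2,4,5,6,7}:20  {3,4,5,6,7}:30
  |U|=6: {0,1,3,4,6,7}:60  {0,2,4,5,6,7}:60  {0,3,4,5,6,7}:90  {1,2,3,4,5,7}:20  {1,3,4,5,6,7}:60  {2,3,4,5,6,7}:60
  start at 0(p): 140
  start at 1(r): 210
  start at 2(u): 210
sum over floor = 560

560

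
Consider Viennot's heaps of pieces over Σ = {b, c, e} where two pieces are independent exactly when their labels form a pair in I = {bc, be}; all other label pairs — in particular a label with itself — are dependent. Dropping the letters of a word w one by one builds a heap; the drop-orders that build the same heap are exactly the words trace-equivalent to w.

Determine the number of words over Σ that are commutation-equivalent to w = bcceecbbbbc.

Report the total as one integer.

piece 0:b — minimal
piece 1:c — minimal
piece 2:c rests on {1:c}
piece 3:e rests on {2:c}
piece 4:e rests on {3:e}
piece 5:c rests on {4:e}
piece 6:b rests on {0:b}
piece 7:b rests on {6:b}
piece 8:b rests on {7:b}
piece 9:b rests on {8:b}
piece 10:c rests on {5:c}
minimal pieces: {0:b, 1:c}
ways to finish when only these pieces remain (= sum over removing one remaining piece with nothing left below it):
  1 left: {9}→1  {10}→1
  2 left: {5,10}→1  {8,9}→1  {9,10}→2
  3 left: {4,5,10}→1  {5,9,10}→3  {7,8,9}→1  {8,9,10}→3
  4 left: {3,4,5,10}→1  {4,5,9,10}→4  {5,8,9,10}→6  {6,7,8,9}→1  {7,8,9,10}→4
  5 left: {0,6,7,8,9}→1  {2,3,4,5,10}→1  {3,4,5,9,10}→5  {4,5,8,9,10}→10  {5,7,8,9,10}→10  {6,7,8,9,10}→5
  6 left: {0,6,7,8,9,10}→6  {1,2,3,4,5,10}→1  {2,3,4,5,9,10}→6  {3,4,5,8,9,10}→15  {4,5,7,8,9,10}→20  {5,6,7,8,9,10}→15
  7 left: {0,5,6,7,8,9,10}→21  {1,2,3,4,5,9,10}→7  {2,3,4,5,8,9,10}→21  {3,4,5,7,8,9,10}→35  {4,5,6,7,8,9,10}→35
  8 left: {0,4,5,6,7,8,9,10}→56  {1,2,3,4,5,8,9,10}→28  {2,3,4,5,7,8,9,10}→56  {3,4,5,6,7,8,9,10}→70
  9 left: {0,3,4,5,6,7,8,9,10}→126  {1,2,3,4,5,7,8,9,10}→84  {2,3,4,5,6,7,8,9,10}→126
  placing 0:b first → 210 extensions
  placing 1:c first → 252 extensions
total linear extensions = 462

462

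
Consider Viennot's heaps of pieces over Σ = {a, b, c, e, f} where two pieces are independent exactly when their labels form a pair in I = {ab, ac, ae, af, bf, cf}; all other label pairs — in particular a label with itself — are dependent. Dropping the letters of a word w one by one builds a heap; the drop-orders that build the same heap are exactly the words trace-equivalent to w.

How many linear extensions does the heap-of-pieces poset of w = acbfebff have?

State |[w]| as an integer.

#0=a has no predecessor
#1=c has no predecessor
#2=b depends on [1:c]
#3=f has no predecessor
#4=e depends on [2:b, 3:f]
#5=b depends on [4:e]
#6=f depends on [4:e]
#7=f depends on [6:f]
sources: [0:a, 1:c, 3:f]
N(rest) = Σ N(rest − s) over sources s of rest; N(one piece) = 1:
  size 1 → [0]=1  [5]=1  [7]=1
  size 2 → [0,5]=2  [0,7]=2  [5,7]=2  [6,7]=1
  size 3 → [0,5,7]=6  [0,6,7]=3  [5,6,7]=3
  size 4 → [0,5,6,7]=12  [4,5,6,7]=3
  size 5 → [0,4,5,6,7]=15  [2,4,5,6,7]=3  [3,4,5,6,7]=3
  size 6 → [0,2,4,5,6,7]=18  [0,3,4,5,6,7]=18  [1,2,4,5,6,7]=3  [2,3,4,5,6,7]=6
  first=0(a) contributes 9
  first=1(c) contributes 42
  first=3(f) contributes 21
|[w]| = 72

72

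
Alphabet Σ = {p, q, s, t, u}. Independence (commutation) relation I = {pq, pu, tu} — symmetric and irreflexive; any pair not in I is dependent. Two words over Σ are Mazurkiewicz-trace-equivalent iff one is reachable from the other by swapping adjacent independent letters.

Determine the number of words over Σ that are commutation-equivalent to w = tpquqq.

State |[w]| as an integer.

5

piece 0:t — minimal
piece 1:p rests on {0:t}
piece 2:q rests on {0:t}
piece 3:u rests on {2:q}
piece 4:q rests on {3:u}
piece 5:q rests on {4:q}
minimal pieces: {0:t}
ways to finish when only these pieces remain (= sum over removing one remaining piece with nothing left below it):
  1 left: {1}→1  {5}→1
  2 left: {1,5}→2  {4,5}→1
  3 left: {1,4,5}→3  {3,4,5}→1
  4 left: {1,3,4,5}→4  {2,3,4,5}→1
  placing 0:t first → 5 extensions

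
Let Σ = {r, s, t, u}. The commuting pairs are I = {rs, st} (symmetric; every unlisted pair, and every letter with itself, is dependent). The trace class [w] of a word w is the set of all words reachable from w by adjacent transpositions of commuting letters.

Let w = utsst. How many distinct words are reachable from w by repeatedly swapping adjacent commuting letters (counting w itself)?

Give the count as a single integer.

6

#0=u has no predecessor
#1=t depends on [0:u]
#2=s depends on [0:u]
#3=s depends on [2:s]
#4=t depends on [1:t]
sources: [0:u]
N(rest) = Σ N(rest − s) over sources s of rest; N(one piece) = 1:
  size 1 → [3]=1  [4]=1
  size 2 → [1,4]=1  [2,3]=1  [3,4]=2
  size 3 → [1,3,4]=3  [2,3,4]=3
  first=0(u) contributes 6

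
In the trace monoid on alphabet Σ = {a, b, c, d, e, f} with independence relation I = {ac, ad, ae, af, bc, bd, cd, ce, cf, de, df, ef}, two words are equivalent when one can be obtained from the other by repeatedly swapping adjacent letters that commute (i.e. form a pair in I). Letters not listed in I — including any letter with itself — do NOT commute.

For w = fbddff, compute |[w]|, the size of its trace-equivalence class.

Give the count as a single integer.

0(f) covers ∅
1(b) covers 0:f
2(d) covers ∅
3(d) covers 2:d
4(f) covers 1:b
5(f) covers 4:f
floor of heap: 0:f, 2:d
completions by unplaced set U, small U first (add the entries for U minus each lowest piece of U):
  |U|=1: {3}:1  {5}:1
  |U|=2: {2,3}:1  {3,5}:2  {4,5}:1
  |U|=3: {1,4,5}:1  {2,3,5}:3  {3,4,5}:3
  |U|=4: {0,1,4,5}:1  {1,3,4,5}:4  {2,3,4,5}:6
  start at 0(f): 10
  start at 2(d): 5
sum over floor = 15

15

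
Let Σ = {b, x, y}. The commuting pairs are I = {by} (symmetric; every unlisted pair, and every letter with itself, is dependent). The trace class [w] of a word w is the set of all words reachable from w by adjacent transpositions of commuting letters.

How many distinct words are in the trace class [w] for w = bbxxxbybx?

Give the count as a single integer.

3

0(b) covers ∅
1(b) covers 0:b
2(x) covers 1:b
3(x) covers 2:x
4(x) covers 3:x
5(b) covers 4:x
6(y) covers 4:x
7(b) covers 5:b
8(x) covers 6:y, 7:b
floor of heap: 0:b
completions by unplaced set U, small U first (add the entries for U minus each lowest piece of U):
  |U|=1: {8}:1
  |U|=2: {6,8}:1  {7,8}:1
  |U|=3: {5,7,8}:1  {6,7,8}:2
  |U|=4: {5,6,7,8}:3
  |U|=5: {4,5,6,7,8}:3
  |U|=6: {3,4,5,6,7,8}:3
  |U|=7: {2,3,4,5,6,7,8}:3
  start at 0(b): 3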